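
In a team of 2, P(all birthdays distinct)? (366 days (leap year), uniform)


P(all different) = Π(366-i)/366 for i=0..1
= (366/366)×(365/366)×...×(365/366)
= 0.997268

P ≈ 0.9973 ≈ 99.73%


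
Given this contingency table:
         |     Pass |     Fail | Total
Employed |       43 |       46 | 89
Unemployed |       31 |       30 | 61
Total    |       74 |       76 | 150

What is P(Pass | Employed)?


P(Pass | Employed) = 43/(43+46) = 43/89

P(Pass|Employed) = 43/89 ≈ 48.31%


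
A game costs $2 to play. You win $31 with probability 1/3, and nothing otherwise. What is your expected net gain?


E[gain] = (31-2)×1/3 + (-2)×2/3
= 29/3 - 4/3 = 25/3

Expected net gain = $25/3 ≈ $8.33


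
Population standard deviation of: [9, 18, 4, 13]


Mean = 44/4 = 11
  (9-11)²=4
  (18-11)²=49
  (4-11)²=49
  (13-11)²=4
Σ(x-μ)² = 106
σ² = 106/4 = 53/2

σ = √(53/2) ≈ 5.1478


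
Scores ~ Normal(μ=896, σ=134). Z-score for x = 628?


z = (x - μ)/σ = (628 - 896)/134 = -2.0

z = -2.0


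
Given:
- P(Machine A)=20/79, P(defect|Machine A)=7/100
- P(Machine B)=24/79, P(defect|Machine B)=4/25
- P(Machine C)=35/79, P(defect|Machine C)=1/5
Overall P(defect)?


P(B) = Σ P(B|Aᵢ)×P(Aᵢ)
  7/100×20/79 = 7/395
  4/25×24/79 = 96/1975
  1/5×35/79 = 7/79
Sum = 306/1975

P(defect) = 306/1975 ≈ 15.49%


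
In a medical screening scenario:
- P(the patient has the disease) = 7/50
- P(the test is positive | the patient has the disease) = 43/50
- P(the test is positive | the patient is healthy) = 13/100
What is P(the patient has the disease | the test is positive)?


Using Bayes' theorem:
P(A|B) = P(B|A)·P(A) / P(B)

P(the test is positive) = 43/50 × 7/50 + 13/100 × 43/50
= 301/2500 + 559/5000 = 1161/5000

P(the patient has the disease|the test is positive) = (301/2500) / (1161/5000) = 14/27

P(the patient has the disease|the test is positive) = 14/27 ≈ 51.85%


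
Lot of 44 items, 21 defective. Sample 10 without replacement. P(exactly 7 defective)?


Hypergeometric: C(21,7)×C(23,3)/C(44,10)
= 116280×1771/2481256778 = 70380/848003

P(X=7) = 70380/848003 ≈ 8.30%


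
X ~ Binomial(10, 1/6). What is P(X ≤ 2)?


P(X ≤ 2) = Σ P(X=i) for i=0..2
P(X=0) = 9765625/60466176
P(X=1) = 9765625/30233088
P(X=2) = 1953125/6718464
Sum = 1953125/2519424

P(X ≤ 2) = 1953125/2519424 ≈ 77.52%


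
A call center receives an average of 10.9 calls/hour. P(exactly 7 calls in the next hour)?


Poisson(λ=10.9): P(X=7) = e^(-λ)×λ^k/k!
= e^(-10.9) × 10.9^7 / 7!
≈ 1.8458234e-05 × 18280391.2082 / 5040 ≈ 0.066949

P(X=7) ≈ 0.066949 ≈ 6.69%


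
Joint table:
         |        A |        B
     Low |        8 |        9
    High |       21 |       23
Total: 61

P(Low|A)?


P(Low|A) = 8/(8+21) = 8/29

P = 8/29 ≈ 27.59%


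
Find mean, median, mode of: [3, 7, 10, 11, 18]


Sorted: [3, 7, 10, 11, 18]
Mean = 49/5
Median = 10
Freq: {3: 1, 7: 1, 10: 1, 11: 1, 18: 1}
Mode: No mode

Mean=49/5, Median=10, Mode=No mode


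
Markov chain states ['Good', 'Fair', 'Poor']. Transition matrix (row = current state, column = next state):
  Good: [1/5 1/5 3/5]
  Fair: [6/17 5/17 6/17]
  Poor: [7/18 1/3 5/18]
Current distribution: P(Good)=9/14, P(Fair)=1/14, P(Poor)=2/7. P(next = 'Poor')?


P(next=Poor) = Σᵢ P(now=i)×P(i→Poor)
= 9/14×3/5 + 1/14×6/17 + 2/7×5/18
= 27/70 + 3/119 + 5/63 = 5251/10710

P = 5251/10710 ≈ 0.4903


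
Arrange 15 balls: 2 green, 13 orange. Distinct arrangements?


15!/(2!×13!) = 105

105


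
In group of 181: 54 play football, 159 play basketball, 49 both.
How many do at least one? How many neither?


|A∪B| = 54+159-49 = 164
Neither = 181-164 = 17

At least one: 164; Neither: 17


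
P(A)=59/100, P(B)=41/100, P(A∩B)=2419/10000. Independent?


P(A)×P(B) = 2419/10000
P(A∩B) = 2419/10000
Equal ✓ → Independent

Yes, independent


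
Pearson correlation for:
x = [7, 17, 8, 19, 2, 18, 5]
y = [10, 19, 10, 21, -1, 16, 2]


n=7, Σx=76, Σy=77, Σxy=1168, Σx²=1116, Σy²=1263
r = (7×1168 - 76×77)/√((7×1116 - 76²)(7×1263 - 77²))
= 2324/√(2036×2912) = 2324/√5928832 ≈ 2324/2434.9193 ≈ 0.9544

r ≈ 0.9544


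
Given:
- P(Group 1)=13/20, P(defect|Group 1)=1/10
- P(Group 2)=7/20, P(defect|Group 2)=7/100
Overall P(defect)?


P(B) = Σ P(B|Aᵢ)×P(Aᵢ)
  1/10×13/20 = 13/200
  7/100×7/20 = 49/2000
Sum = 179/2000

P(defect) = 179/2000 ≈ 8.95%


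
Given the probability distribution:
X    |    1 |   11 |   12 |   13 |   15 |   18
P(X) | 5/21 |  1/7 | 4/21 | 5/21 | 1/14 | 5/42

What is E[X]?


E[X] = Σ x·P(X=x)
= (1)×(5/21) + (11)×(1/7) + (12)×(4/21) + (13)×(5/21) + (15)×(1/14) + (18)×(5/42)
= 437/42

E[X] = 437/42


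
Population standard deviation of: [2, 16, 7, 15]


Mean = 40/4 = 10
  (2-10)²=64
  (16-10)²=36
  (7-10)²=9
  (15-10)²=25
Σ(x-μ)² = 134
σ² = 134/4 = 67/2

σ = √(67/2) ≈ 5.7879


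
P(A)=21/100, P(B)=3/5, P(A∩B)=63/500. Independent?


P(A)×P(B) = 63/500
P(A∩B) = 63/500
Equal ✓ → Independent

Yes, independent


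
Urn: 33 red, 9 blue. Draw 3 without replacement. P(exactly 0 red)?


Hypergeometric: C(33,0)×C(9,3)/C(42,3)
= 1×84/11480 = 3/410

P(X=0) = 3/410 ≈ 0.73%


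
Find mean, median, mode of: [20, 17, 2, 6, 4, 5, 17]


Sorted: [2, 4, 5, 6, 17, 17, 20]
Mean = 71/7
Median = 6
Freq: {20: 1, 17: 2, 2: 1, 6: 1, 4: 1, 5: 1}
Mode: [17]

Mean=71/7, Median=6, Mode=17


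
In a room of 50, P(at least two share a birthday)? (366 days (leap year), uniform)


P(all different) = Π(366-i)/366 for i=0..49
= 0.029927
P(match) = 1 - 0.029927 = 0.970073

P ≈ 0.9701 ≈ 97.01%


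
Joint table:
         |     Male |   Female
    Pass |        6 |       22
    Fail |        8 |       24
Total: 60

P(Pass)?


P(Pass) = (6+22)/60 = 28/60 = 7/15

P(Pass) = 7/15 ≈ 46.67%


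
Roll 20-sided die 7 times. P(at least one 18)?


P(no 18)^7 = (19/20)^7 = 893871739/1280000000
P(≥1) = 1 - 893871739/1280000000 = 386128261/1280000000

P = 386128261/1280000000 ≈ 30.17%


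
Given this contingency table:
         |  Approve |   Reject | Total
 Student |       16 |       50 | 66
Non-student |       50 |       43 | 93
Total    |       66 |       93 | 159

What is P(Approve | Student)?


P(Approve | Student) = 16/(16+50) = 16/66 = 8/33

P(Approve|Student) = 8/33 ≈ 24.24%


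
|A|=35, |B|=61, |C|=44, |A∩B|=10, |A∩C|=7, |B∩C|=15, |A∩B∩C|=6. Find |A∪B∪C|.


|A∪B∪C| = 35+61+44-10-7-15+6 = 114

|A∪B∪C| = 114


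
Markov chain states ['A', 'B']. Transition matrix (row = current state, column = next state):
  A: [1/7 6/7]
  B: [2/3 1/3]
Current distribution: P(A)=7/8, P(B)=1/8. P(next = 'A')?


P(next=A) = Σᵢ P(now=i)×P(i→A)
= 7/8×1/7 + 1/8×2/3
= 1/8 + 1/12 = 5/24

P = 5/24 ≈ 0.2083


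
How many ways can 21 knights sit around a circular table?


Circular arrangements of 21 distinct objects: fix one position to break rotational symmetry.
(n-1)! = 20! = 2432902008176640000

2432902008176640000


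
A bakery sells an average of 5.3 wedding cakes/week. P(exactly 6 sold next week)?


Poisson(λ=5.3): P(X=6) = e^(-λ)×λ^k/k!
= e^(-5.3) × 5.3^6 / 6!
≈ 0.004991593907 × 22164.361129 / 720 ≈ 0.153660

P(X=6) ≈ 0.153660 ≈ 15.37%


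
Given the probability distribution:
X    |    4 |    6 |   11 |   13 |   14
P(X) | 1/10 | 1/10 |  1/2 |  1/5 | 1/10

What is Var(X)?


E[X] = 21/2
E[X²] = 1191/10
Var(X) = E[X²] - (E[X])² = 1191/10 - 441/4 = 177/20

Var(X) = 177/20 ≈ 8.8500


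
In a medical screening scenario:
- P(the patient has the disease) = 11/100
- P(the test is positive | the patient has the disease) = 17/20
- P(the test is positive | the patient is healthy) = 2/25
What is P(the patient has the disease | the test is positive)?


Using Bayes' theorem:
P(A|B) = P(B|A)·P(A) / P(B)

P(the test is positive) = 17/20 × 11/100 + 2/25 × 89/100
= 187/2000 + 89/1250 = 1647/10000

P(the patient has the disease|the test is positive) = (187/2000) / (1647/10000) = 935/1647

P(the patient has the disease|the test is positive) = 935/1647 ≈ 56.77%


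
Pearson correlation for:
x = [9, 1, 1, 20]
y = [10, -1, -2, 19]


n=4, Σx=31, Σy=26, Σxy=467, Σx²=483, Σy²=466
r = (4×467 - 31×26)/√((4×483 - 31²)(4×466 - 26²))
= 1062/√(971×1188) = 1062/√1153548 ≈ 1062/1074.0335 ≈ 0.9888

r ≈ 0.9888


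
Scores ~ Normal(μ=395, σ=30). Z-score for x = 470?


z = (x - μ)/σ = (470 - 395)/30 = 2.5

z = 2.5


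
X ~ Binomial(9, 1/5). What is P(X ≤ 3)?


P(X ≤ 3) = Σ P(X=i) for i=0..3
P(X=0) = 262144/1953125
P(X=1) = 589824/1953125
P(X=2) = 589824/1953125
P(X=3) = 344064/1953125
Sum = 1785856/1953125

P(X ≤ 3) = 1785856/1953125 ≈ 91.44%


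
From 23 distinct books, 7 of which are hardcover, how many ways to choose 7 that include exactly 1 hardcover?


Choose 1 of the 7 hardcovers and 6 of the other 16 books:
C(7,1)×C(16,6) = 7×8008 = 56056

56056


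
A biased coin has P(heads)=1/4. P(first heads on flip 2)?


Geometric: P(X=2) = (1-p)^(k-1)×p = (3/4)^1×1/4 = 3/16

P(X=2) = 3/16 ≈ 18.75%


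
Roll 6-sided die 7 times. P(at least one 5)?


P(no 5)^7 = (5/6)^7 = 78125/279936
P(≥1) = 1 - 78125/279936 = 201811/279936

P = 201811/279936 ≈ 72.09%


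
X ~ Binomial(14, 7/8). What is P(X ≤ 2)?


P(X ≤ 2) = Σ P(X=i) for i=0..2
P(X=0) = 1/4398046511104
P(X=1) = 49/2199023255552
P(X=2) = 4459/4398046511104
Sum = 2279/2199023255552

P(X ≤ 2) = 2279/2199023255552 ≈ 0.00%


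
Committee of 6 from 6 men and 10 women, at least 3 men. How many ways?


Count by #men:
  3M,3W: C(6,3)×C(10,3)=2400
  4M,2W: C(6,4)×C(10,2)=675
  5M,1W: C(6,5)×C(10,1)=60
  6M,0W: C(6,6)×C(10,0)=1
Total = 3136

3136


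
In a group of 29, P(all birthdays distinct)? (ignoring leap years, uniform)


P(all different) = Π(365-i)/365 for i=0..28
= (365/365)×(364/365)×...×(337/365)
= 0.319031

P ≈ 0.3190 ≈ 31.90%


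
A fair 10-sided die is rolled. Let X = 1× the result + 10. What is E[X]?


E[die] = (1+10)/2 = 11/2
E[X] = 1×11/2 + 10 = 31/2

E[X] = 31/2


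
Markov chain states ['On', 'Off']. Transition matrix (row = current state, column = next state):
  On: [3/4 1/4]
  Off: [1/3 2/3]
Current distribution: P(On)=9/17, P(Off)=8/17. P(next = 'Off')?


P(next=Off) = Σᵢ P(now=i)×P(i→Off)
= 9/17×1/4 + 8/17×2/3
= 9/68 + 16/51 = 91/204

P = 91/204 ≈ 0.4461


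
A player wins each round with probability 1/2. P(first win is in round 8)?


Geometric: P(X=8) = (1-p)^(k-1)×p = (1/2)^7×1/2 = 1/256

P(X=8) = 1/256 ≈ 0.39%


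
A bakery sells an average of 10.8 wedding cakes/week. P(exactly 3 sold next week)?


Poisson(λ=10.8): P(X=3) = e^(-λ)×λ^k/k!
= e^(-10.8) × 10.8^3 / 3!
≈ 2.039950341e-05 × 1259.712 / 6 ≈ 0.004283

P(X=3) ≈ 0.004283 ≈ 0.43%


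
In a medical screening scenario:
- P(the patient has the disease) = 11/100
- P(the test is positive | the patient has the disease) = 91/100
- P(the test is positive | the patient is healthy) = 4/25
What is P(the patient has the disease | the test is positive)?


Using Bayes' theorem:
P(A|B) = P(B|A)·P(A) / P(B)

P(the test is positive) = 91/100 × 11/100 + 4/25 × 89/100
= 1001/10000 + 89/625 = 97/400

P(the patient has the disease|the test is positive) = (1001/10000) / (97/400) = 1001/2425

P(the patient has the disease|the test is positive) = 1001/2425 ≈ 41.28%


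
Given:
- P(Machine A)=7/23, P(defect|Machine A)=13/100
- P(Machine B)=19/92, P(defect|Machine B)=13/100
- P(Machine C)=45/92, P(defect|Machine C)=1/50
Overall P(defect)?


P(B) = Σ P(B|Aᵢ)×P(Aᵢ)
  13/100×7/23 = 91/2300
  13/100×19/92 = 247/9200
  1/50×45/92 = 9/920
Sum = 701/9200

P(defect) = 701/9200 ≈ 7.62%


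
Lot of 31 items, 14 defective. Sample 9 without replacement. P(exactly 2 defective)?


Hypergeometric: C(14,2)×C(17,7)/C(31,9)
= 91×19448/20160075 = 136136/1550775

P(X=2) = 136136/1550775 ≈ 8.78%


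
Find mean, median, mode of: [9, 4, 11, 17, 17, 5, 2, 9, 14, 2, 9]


Sorted: [2, 2, 4, 5, 9, 9, 9, 11, 14, 17, 17]
Mean = 99/11 = 9
Median = 9
Freq: {9: 3, 4: 1, 11: 1, 17: 2, 5: 1, 2: 2, 14: 1}
Mode: [9]

Mean=9, Median=9, Mode=9


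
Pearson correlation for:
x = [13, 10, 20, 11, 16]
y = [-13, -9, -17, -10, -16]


n=5, Σx=70, Σy=-65, Σxy=-965, Σx²=1046, Σy²=895
r = (5×(-965) - 70×(-65))/√((5×1046 - 70²)(5×895 - (-65)²))
= -275/√(330×250) = -275/√82500 ≈ -275/287.2281 ≈ -0.9574

r ≈ -0.9574


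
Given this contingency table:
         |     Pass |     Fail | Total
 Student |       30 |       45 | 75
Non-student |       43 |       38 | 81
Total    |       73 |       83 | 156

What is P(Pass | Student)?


P(Pass | Student) = 30/(30+45) = 30/75 = 2/5

P(Pass|Student) = 2/5 ≈ 40.00%


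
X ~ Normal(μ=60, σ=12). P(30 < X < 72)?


z₁=(30-60)/12=-2.5, z₂=(72-60)/12=1.0
P = Φ(1.0) - Φ(-2.5) = 0.841345 - 0.006210 = 0.835135 ≈ 0.8351

P(30 < X < 72) ≈ 0.8351


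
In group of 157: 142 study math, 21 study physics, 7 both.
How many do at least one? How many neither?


|A∪B| = 142+21-7 = 156
Neither = 157-156 = 1

At least one: 156; Neither: 1


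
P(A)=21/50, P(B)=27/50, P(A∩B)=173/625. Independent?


P(A)×P(B) = 567/2500
P(A∩B) = 173/625
Not equal → NOT independent

No, not independent


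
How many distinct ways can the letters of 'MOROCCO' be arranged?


Letters: 7, freq: {'M': 1, 'O': 3, 'R': 1, 'C': 2}
7!/(1!×3!×1!×2!) = 5040/12 = 420

420


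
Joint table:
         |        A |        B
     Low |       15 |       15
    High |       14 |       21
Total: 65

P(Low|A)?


P(Low|A) = 15/(15+14) = 15/29

P = 15/29 ≈ 51.72%


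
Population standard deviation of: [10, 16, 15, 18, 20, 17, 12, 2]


Mean = 110/8 = 55/4
  (10-55/4)²=225/16
  (16-55/4)²=81/16
  (15-55/4)²=25/16
  (18-55/4)²=289/16
  (20-55/4)²=625/16
  (17-55/4)²=169/16
  (12-55/4)²=49/16
  (2-55/4)²=2209/16
Σ(x-μ)² = 459/2
σ² = (459/2)/8 = 459/16

σ = √(459/16) ≈ 5.3561


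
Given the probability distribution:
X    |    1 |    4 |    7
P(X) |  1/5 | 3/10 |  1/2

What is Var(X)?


E[X] = 49/10
E[X²] = 59/2
Var(X) = E[X²] - (E[X])² = 59/2 - 2401/100 = 549/100

Var(X) = 549/100 ≈ 5.4900


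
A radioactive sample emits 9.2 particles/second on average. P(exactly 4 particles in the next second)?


Poisson(λ=9.2): P(X=4) = e^(-λ)×λ^k/k!
= e^(-9.2) × 9.2^4 / 4!
≈ 0.0001010394018 × 7163.9296 / 24 ≈ 0.030160

P(X=4) ≈ 0.030160 ≈ 3.02%


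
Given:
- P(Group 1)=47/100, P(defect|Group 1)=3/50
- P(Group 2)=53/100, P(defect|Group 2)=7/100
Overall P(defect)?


P(B) = Σ P(B|Aᵢ)×P(Aᵢ)
  3/50×47/100 = 141/5000
  7/100×53/100 = 371/10000
Sum = 653/10000

P(defect) = 653/10000 ≈ 6.53%


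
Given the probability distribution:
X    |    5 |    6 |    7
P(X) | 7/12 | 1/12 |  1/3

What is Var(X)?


E[X] = 23/4
E[X²] = 407/12
Var(X) = E[X²] - (E[X])² = 407/12 - 529/16 = 41/48

Var(X) = 41/48 ≈ 0.8542


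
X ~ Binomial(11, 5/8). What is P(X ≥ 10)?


P(X ≥ 10) = Σ P(X=i) for i=10..11
P(X=10) = 322265625/8589934592
P(X=11) = 48828125/8589934592
Sum = 185546875/4294967296

P(X ≥ 10) = 185546875/4294967296 ≈ 4.32%


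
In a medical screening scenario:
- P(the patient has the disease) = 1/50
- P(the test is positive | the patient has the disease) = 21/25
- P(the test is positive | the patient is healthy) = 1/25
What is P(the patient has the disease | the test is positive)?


Using Bayes' theorem:
P(A|B) = P(B|A)·P(A) / P(B)

P(the test is positive) = 21/25 × 1/50 + 1/25 × 49/50
= 21/1250 + 49/1250 = 7/125

P(the patient has the disease|the test is positive) = (21/1250) / (7/125) = 3/10

P(the patient has the disease|the test is positive) = 3/10 ≈ 30.00%


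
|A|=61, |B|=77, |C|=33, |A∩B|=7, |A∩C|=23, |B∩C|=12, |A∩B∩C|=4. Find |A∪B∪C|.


|A∪B∪C| = 61+77+33-7-23-12+4 = 133

|A∪B∪C| = 133


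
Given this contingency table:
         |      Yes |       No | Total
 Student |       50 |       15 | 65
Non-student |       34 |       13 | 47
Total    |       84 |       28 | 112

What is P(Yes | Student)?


P(Yes | Student) = 50/(50+15) = 50/65 = 10/13

P(Yes|Student) = 10/13 ≈ 76.92%


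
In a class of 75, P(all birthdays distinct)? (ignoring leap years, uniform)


P(all different) = Π(365-i)/365 for i=0..74
= (365/365)×(364/365)×...×(291/365)
= 0.000280

P ≈ 0.0003 ≈ 0.03%


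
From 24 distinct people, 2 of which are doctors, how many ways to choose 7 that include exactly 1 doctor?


Choose 1 of the 2 doctors and 6 of the other 22 people:
C(2,1)×C(22,6) = 2×74613 = 149226

149226


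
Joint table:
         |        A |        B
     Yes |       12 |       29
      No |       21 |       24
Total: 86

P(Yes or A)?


P(Yes∨A) = P(Yes) + P(A) - P(Yes∧A)
= (41 + 33 - 12)/86 = 62/86 = 31/43

P = 31/43 ≈ 72.09%


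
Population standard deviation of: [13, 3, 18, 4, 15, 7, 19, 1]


Mean = 80/8 = 10
  (13-10)²=9
  (3-10)²=49
  (18-10)²=64
  (4-10)²=36
  (15-10)²=25
  (7-10)²=9
  (19-10)²=81
  (1-10)²=81
Σ(x-μ)² = 354
σ² = 354/8 = 177/4

σ = √(177/4) ≈ 6.6521


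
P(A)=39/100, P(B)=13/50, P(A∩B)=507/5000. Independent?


P(A)×P(B) = 507/5000
P(A∩B) = 507/5000
Equal ✓ → Independent

Yes, independent


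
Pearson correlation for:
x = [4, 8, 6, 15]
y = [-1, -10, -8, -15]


n=4, Σx=33, Σy=-34, Σxy=-357, Σx²=341, Σy²=390
r = (4×(-357) - 33×(-34))/√((4×341 - 33²)(4×390 - (-34)²))
= -306/√(275×404) = -306/√111100 ≈ -306/333.3167 ≈ -0.9180

r ≈ -0.9180


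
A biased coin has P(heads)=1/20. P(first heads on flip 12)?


Geometric: P(X=12) = (1-p)^(k-1)×p = (19/20)^11×1/20 = 116490258898219/4096000000000000

P(X=12) = 116490258898219/4096000000000000 ≈ 2.84%


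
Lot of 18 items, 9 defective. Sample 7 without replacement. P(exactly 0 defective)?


Hypergeometric: C(9,0)×C(9,7)/C(18,7)
= 1×36/31824 = 1/884

P(X=0) = 1/884 ≈ 0.11%


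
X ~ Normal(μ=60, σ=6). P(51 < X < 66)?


z₁=(51-60)/6=-1.5, z₂=(66-60)/6=1.0
P = Φ(1.0) - Φ(-1.5) = 0.841345 - 0.066807 = 0.774538 ≈ 0.7745

P(51 < X < 66) ≈ 0.7745


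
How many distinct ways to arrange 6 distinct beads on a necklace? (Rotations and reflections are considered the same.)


Free circular arrangements: rotations and reflections both identified.
(n-1)!/2 = 5!/2 = 120/2 = 60

60


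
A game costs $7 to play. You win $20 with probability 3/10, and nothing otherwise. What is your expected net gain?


E[gain] = (20-7)×3/10 + (-7)×7/10
= 39/10 - 49/10 = -1

Expected net gain = $-1 ≈ $-1.00


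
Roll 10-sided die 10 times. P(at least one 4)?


P(no 4)^10 = (9/10)^10 = 3486784401/10000000000
P(≥1) = 1 - 3486784401/10000000000 = 6513215599/10000000000

P = 6513215599/10000000000 ≈ 65.13%


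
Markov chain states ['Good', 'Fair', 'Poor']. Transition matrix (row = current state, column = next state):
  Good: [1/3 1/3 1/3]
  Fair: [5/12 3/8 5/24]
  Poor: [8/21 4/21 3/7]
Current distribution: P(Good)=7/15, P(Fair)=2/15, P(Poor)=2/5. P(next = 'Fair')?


P(next=Fair) = Σᵢ P(now=i)×P(i→Fair)
= 7/15×1/3 + 2/15×3/8 + 2/5×4/21
= 7/45 + 1/20 + 8/105 = 71/252

P = 71/252 ≈ 0.2817


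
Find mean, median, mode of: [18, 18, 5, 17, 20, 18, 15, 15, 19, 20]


Sorted: [5, 15, 15, 17, 18, 18, 18, 19, 20, 20]
Mean = 165/10 = 33/2
Median = 18
Freq: {18: 3, 5: 1, 17: 1, 20: 2, 15: 2, 19: 1}
Mode: [18]

Mean=33/2, Median=18, Mode=18


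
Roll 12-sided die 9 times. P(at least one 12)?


P(no 12)^9 = (11/12)^9 = 2357947691/5159780352
P(≥1) = 1 - 2357947691/5159780352 = 2801832661/5159780352

P = 2801832661/5159780352 ≈ 54.30%


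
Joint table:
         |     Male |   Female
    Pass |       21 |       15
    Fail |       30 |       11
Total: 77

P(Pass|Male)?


P(Pass|Male) = 21/(21+30) = 21/51 = 7/17

P = 7/17 ≈ 41.18%


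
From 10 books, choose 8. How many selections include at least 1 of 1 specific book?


Complement: C(10,8) - C(9,8) = 45 - 9 = 36

36


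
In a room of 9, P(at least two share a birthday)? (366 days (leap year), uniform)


P(all different) = Π(366-i)/366 for i=0..8
= 0.905624
P(match) = 1 - 0.905624 = 0.094376

P ≈ 0.0944 ≈ 9.44%


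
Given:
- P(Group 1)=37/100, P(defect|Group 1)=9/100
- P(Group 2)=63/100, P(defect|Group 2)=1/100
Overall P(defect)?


P(B) = Σ P(B|Aᵢ)×P(Aᵢ)
  9/100×37/100 = 333/10000
  1/100×63/100 = 63/10000
Sum = 99/2500

P(defect) = 99/2500 ≈ 3.96%


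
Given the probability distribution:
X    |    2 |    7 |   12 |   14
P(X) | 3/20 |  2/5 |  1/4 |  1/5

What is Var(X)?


E[X] = 89/10
E[X²] = 477/5
Var(X) = E[X²] - (E[X])² = 477/5 - 7921/100 = 1619/100

Var(X) = 1619/100 ≈ 16.1900


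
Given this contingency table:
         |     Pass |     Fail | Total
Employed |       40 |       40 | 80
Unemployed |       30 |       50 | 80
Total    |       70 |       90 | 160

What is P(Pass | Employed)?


P(Pass | Employed) = 40/(40+40) = 40/80 = 1/2

P(Pass|Employed) = 1/2 ≈ 50.00%


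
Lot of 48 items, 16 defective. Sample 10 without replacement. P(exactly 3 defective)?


Hypergeometric: C(16,3)×C(32,7)/C(48,10)
= 560×3365856/6540715896 = 6041280/20963833

P(X=3) = 6041280/20963833 ≈ 28.82%


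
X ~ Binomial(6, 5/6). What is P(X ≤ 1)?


P(X ≤ 1) = Σ P(X=i) for i=0..1
P(X=0) = 1/46656
P(X=1) = 5/7776
Sum = 31/46656

P(X ≤ 1) = 31/46656 ≈ 0.07%


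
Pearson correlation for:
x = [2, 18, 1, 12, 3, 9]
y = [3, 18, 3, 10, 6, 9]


n=6, Σx=45, Σy=49, Σxy=552, Σx²=563, Σy²=559
r = (6×552 - 45×49)/√((6×563 - 45²)(6×559 - 49²))
= 1107/√(1353×953) = 1107/√1289409 ≈ 1107/1135.5215 ≈ 0.9749

r ≈ 0.9749


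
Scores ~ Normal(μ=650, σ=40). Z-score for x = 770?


z = (x - μ)/σ = (770 - 650)/40 = 3.0

z = 3.0


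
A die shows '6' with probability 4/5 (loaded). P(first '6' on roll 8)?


Geometric: P(X=8) = (1-p)^(k-1)×p = (1/5)^7×4/5 = 4/390625

P(X=8) = 4/390625 ≈ 0.00%


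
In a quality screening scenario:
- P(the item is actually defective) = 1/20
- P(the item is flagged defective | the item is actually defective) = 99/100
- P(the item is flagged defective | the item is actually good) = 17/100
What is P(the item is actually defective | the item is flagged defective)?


Using Bayes' theorem:
P(A|B) = P(B|A)·P(A) / P(B)

P(the item is flagged defective) = 99/100 × 1/20 + 17/100 × 19/20
= 99/2000 + 323/2000 = 211/1000

P(the item is actually defective|the item is flagged defective) = (99/2000) / (211/1000) = 99/422

P(the item is actually defective|the item is flagged defective) = 99/422 ≈ 23.46%


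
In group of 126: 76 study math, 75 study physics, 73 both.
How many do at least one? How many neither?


|A∪B| = 76+75-73 = 78
Neither = 126-78 = 48

At least one: 78; Neither: 48


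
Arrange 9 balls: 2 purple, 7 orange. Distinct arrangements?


9!/(2!×7!) = 36

36


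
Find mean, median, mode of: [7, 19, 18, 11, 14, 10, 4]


Sorted: [4, 7, 10, 11, 14, 18, 19]
Mean = 83/7
Median = 11
Freq: {7: 1, 19: 1, 18: 1, 11: 1, 14: 1, 10: 1, 4: 1}
Mode: No mode

Mean=83/7, Median=11, Mode=No mode


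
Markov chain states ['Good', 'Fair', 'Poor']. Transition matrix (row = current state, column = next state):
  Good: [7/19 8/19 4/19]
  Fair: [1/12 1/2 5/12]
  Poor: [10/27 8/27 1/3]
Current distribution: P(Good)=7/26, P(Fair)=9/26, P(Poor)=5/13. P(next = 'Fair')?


P(next=Fair) = Σᵢ P(now=i)×P(i→Fair)
= 7/26×8/19 + 9/26×1/2 + 5/13×8/27
= 28/247 + 9/52 + 40/351 = 10681/26676

P = 10681/26676 ≈ 0.4004


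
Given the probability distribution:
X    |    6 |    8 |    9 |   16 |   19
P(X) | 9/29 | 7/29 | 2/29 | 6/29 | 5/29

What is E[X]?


E[X] = Σ x·P(X=x)
= (6)×(9/29) + (8)×(7/29) + (9)×(2/29) + (16)×(6/29) + (19)×(5/29)
= 11

E[X] = 11


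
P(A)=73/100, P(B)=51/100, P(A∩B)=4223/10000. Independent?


P(A)×P(B) = 3723/10000
P(A∩B) = 4223/10000
Not equal → NOT independent

No, not independent


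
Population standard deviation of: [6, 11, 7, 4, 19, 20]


Mean = 67/6
  (6-67/6)²=961/36
  (11-67/6)²=1/36
  (7-67/6)²=625/36
  (4-67/6)²=1849/36
  (19-67/6)²=2209/36
  (20-67/6)²=2809/36
Σ(x-μ)² = 1409/6
σ² = (1409/6)/6 = 1409/36

σ = √(1409/36) ≈ 6.2561


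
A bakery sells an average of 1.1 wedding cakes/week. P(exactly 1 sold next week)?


Poisson(λ=1.1): P(X=1) = e^(-λ)×λ^k/k!
= e^(-1.1) × 1.1^1 / 1!
≈ 0.3328710837 × 1.1 / 1 ≈ 0.366158

P(X=1) ≈ 0.366158 ≈ 36.62%


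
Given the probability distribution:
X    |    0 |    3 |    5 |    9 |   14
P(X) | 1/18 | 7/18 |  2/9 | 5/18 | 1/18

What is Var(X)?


E[X] = 50/9
E[X²] = 382/9
Var(X) = E[X²] - (E[X])² = 382/9 - 2500/81 = 938/81

Var(X) = 938/81 ≈ 11.5802


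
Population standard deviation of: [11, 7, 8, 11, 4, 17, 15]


Mean = 73/7
  (11-73/7)²=16/49
  (7-73/7)²=576/49
  (8-73/7)²=289/49
  (11-73/7)²=16/49
  (4-73/7)²=2025/49
  (17-73/7)²=2116/49
  (15-73/7)²=1024/49
Σ(x-μ)² = 866/7
σ² = (866/7)/7 = 866/49

σ = √(866/49) ≈ 4.2040


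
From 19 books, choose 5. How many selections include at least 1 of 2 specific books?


Complement: C(19,5) - C(17,5) = 11628 - 6188 = 5440

5440


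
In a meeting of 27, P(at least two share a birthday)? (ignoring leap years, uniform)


P(all different) = Π(365-i)/365 for i=0..26
= 0.373141
P(match) = 1 - 0.373141 = 0.626859

P ≈ 0.6269 ≈ 62.69%


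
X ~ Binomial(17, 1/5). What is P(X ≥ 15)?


P(X ≥ 15) = Σ P(X=i) for i=15..17
P(X=15) = 2176/762939453125
P(X=16) = 68/762939453125
P(X=17) = 1/762939453125
Sum = 449/152587890625

P(X ≥ 15) = 449/152587890625 ≈ 0.00%


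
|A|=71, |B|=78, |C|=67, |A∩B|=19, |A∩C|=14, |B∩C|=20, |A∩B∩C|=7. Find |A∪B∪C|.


|A∪B∪C| = 71+78+67-19-14-20+7 = 170

|A∪B∪C| = 170


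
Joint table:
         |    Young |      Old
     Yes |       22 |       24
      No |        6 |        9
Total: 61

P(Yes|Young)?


P(Yes|Young) = 22/(22+6) = 22/28 = 11/14

P = 11/14 ≈ 78.57%


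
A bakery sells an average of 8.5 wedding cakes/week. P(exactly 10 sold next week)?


Poisson(λ=8.5): P(X=10) = e^(-λ)×λ^k/k!
= e^(-8.5) × 8.5^10 / 10!
≈ 0.000203468369 × 1968744043.41 / 3628800 ≈ 0.110388

P(X=10) ≈ 0.110388 ≈ 11.04%


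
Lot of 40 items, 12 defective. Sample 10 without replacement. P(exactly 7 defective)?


Hypergeometric: C(12,7)×C(28,3)/C(40,10)
= 792×3276/847660528 = 1134/370481

P(X=7) = 1134/370481 ≈ 0.31%


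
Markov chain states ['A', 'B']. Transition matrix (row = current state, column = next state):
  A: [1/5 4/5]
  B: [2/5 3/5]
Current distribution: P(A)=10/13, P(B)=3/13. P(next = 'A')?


P(next=A) = Σᵢ P(now=i)×P(i→A)
= 10/13×1/5 + 3/13×2/5
= 2/13 + 6/65 = 16/65

P = 16/65 ≈ 0.2462


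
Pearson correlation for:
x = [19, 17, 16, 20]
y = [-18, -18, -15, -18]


n=4, Σx=72, Σy=-69, Σxy=-1248, Σx²=1306, Σy²=1197
r = (4×(-1248) - 72×(-69))/√((4×1306 - 72²)(4×1197 - (-69)²))
= -24/√(40×27) = -24/√1080 ≈ -24/32.8634 ≈ -0.7303

r ≈ -0.7303


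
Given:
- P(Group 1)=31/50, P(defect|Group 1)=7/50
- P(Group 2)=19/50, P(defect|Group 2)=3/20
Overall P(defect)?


P(B) = Σ P(B|Aᵢ)×P(Aᵢ)
  7/50×31/50 = 217/2500
  3/20×19/50 = 57/1000
Sum = 719/5000

P(defect) = 719/5000 ≈ 14.38%


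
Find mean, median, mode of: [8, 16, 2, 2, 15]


Sorted: [2, 2, 8, 15, 16]
Mean = 43/5
Median = 8
Freq: {8: 1, 16: 1, 2: 2, 15: 1}
Mode: [2]

Mean=43/5, Median=8, Mode=2


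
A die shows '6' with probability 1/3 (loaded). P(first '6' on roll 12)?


Geometric: P(X=12) = (1-p)^(k-1)×p = (2/3)^11×1/3 = 2048/531441

P(X=12) = 2048/531441 ≈ 0.39%


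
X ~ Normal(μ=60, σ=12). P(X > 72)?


z = (72-60)/12 = 1.0
P(X > 72) = 1 - P(Z ≤ 1.0) = 1 - 0.8413 = 0.1587

P(X > 72) ≈ 0.1587


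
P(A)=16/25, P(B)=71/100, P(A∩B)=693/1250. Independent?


P(A)×P(B) = 284/625
P(A∩B) = 693/1250
Not equal → NOT independent

No, not independent


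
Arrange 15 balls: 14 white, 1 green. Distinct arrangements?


15!/(14!×1!) = 15

15


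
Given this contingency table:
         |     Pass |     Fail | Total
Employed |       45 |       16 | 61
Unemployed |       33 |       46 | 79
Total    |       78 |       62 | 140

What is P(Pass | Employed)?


P(Pass | Employed) = 45/(45+16) = 45/61

P(Pass|Employed) = 45/61 ≈ 73.77%


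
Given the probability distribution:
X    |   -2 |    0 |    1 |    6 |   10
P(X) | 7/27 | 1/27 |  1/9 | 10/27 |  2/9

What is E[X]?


E[X] = Σ x·P(X=x)
= (-2)×(7/27) + (0)×(1/27) + (1)×(1/9) + (6)×(10/27) + (10)×(2/9)
= 109/27

E[X] = 109/27


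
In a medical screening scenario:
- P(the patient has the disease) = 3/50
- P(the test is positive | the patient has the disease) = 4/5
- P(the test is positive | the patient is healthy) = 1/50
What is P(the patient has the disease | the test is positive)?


Using Bayes' theorem:
P(A|B) = P(B|A)·P(A) / P(B)

P(the test is positive) = 4/5 × 3/50 + 1/50 × 47/50
= 6/125 + 47/2500 = 167/2500

P(the patient has the disease|the test is positive) = (6/125) / (167/2500) = 120/167

P(the patient has the disease|the test is positive) = 120/167 ≈ 71.86%


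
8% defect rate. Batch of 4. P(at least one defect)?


P(all good) = (23/25)^4 = 279841/390625
P(≥1 defect) = 110784/390625

P = 110784/390625 ≈ 28.36%


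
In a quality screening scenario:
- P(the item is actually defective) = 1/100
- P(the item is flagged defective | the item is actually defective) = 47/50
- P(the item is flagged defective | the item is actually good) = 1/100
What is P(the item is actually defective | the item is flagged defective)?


Using Bayes' theorem:
P(A|B) = P(B|A)·P(A) / P(B)

P(the item is flagged defective) = 47/50 × 1/100 + 1/100 × 99/100
= 47/5000 + 99/10000 = 193/10000

P(the item is actually defective|the item is flagged defective) = (47/5000) / (193/10000) = 94/193

P(the item is actually defective|the item is flagged defective) = 94/193 ≈ 48.70%


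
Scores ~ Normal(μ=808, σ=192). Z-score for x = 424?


z = (x - μ)/σ = (424 - 808)/192 = -2.0

z = -2.0


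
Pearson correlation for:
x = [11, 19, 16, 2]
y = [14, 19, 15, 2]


n=4, Σx=48, Σy=50, Σxy=759, Σx²=742, Σy²=786
r = (4×759 - 48×50)/√((4×742 - 48²)(4×786 - 50²))
= 636/√(664×644) = 636/√427616 ≈ 636/653.9235 ≈ 0.9726

r ≈ 0.9726


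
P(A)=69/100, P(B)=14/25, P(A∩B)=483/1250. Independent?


P(A)×P(B) = 483/1250
P(A∩B) = 483/1250
Equal ✓ → Independent

Yes, independent


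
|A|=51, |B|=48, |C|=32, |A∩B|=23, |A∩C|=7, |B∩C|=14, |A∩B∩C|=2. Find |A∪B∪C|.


|A∪B∪C| = 51+48+32-23-7-14+2 = 89

|A∪B∪C| = 89


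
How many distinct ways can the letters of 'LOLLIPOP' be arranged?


Letters: 8, freq: {'L': 3, 'O': 2, 'I': 1, 'P': 2}
8!/(3!×2!×1!×2!) = 40320/24 = 1680

1680


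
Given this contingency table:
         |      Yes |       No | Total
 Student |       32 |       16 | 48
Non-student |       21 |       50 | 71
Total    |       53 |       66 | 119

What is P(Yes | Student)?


P(Yes | Student) = 32/(32+16) = 32/48 = 2/3

P(Yes|Student) = 2/3 ≈ 66.67%


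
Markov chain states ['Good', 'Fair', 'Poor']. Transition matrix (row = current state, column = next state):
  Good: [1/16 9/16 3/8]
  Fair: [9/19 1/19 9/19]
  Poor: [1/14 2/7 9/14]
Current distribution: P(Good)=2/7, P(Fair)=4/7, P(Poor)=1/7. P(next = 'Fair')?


P(next=Fair) = Σᵢ P(now=i)×P(i→Fair)
= 2/7×9/16 + 4/7×1/19 + 1/7×2/7
= 9/56 + 4/133 + 2/49 = 1725/7448

P = 1725/7448 ≈ 0.2316


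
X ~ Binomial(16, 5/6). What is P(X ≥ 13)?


P(X ≥ 13) = Σ P(X=i) for i=13..16
P(X=13) = 42724609375/176319369216
P(X=14) = 30517578125/117546246144
P(X=15) = 30517578125/176319369216
P(X=16) = 152587890625/2821109907456
Sum = 2056884765625/2821109907456

P(X ≥ 13) = 2056884765625/2821109907456 ≈ 72.91%


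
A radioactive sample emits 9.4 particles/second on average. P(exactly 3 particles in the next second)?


Poisson(λ=9.4): P(X=3) = e^(-λ)×λ^k/k!
= e^(-9.4) × 9.4^3 / 3!
≈ 8.272406556e-05 × 830.584 / 6 ≈ 0.011452

P(X=3) ≈ 0.011452 ≈ 1.15%


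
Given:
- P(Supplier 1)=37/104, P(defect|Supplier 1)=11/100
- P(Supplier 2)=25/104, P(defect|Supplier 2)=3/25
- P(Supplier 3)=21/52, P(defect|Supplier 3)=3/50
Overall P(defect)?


P(B) = Σ P(B|Aᵢ)×P(Aᵢ)
  11/100×37/104 = 407/10400
  3/25×25/104 = 3/104
  3/50×21/52 = 63/2600
Sum = 959/10400

P(defect) = 959/10400 ≈ 9.22%


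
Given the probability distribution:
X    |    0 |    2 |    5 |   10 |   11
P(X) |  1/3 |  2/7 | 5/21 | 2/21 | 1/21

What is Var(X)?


E[X] = 68/21
E[X²] = 470/21
Var(X) = E[X²] - (E[X])² = 470/21 - 4624/441 = 5246/441

Var(X) = 5246/441 ≈ 11.8957


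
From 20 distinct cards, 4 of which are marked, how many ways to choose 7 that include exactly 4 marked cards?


Choose 4 of the 4 marked cards and 3 of the other 16 cards:
C(4,4)×C(16,3) = 1×560 = 560

560


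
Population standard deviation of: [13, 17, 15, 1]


Mean = 46/4 = 23/2
  (13-23/2)²=9/4
  (17-23/2)²=121/4
  (15-23/2)²=49/4
  (1-23/2)²=441/4
Σ(x-μ)² = 155
σ² = 155/4

σ = √(155/4) ≈ 6.2249


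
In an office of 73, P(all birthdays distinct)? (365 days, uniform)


P(all different) = Π(365-i)/365 for i=0..72
= (365/365)×(364/365)×...×(293/365)
= 0.000439

P ≈ 0.0004 ≈ 0.04%


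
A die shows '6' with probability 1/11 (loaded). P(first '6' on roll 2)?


Geometric: P(X=2) = (1-p)^(k-1)×p = (10/11)^1×1/11 = 10/121

P(X=2) = 10/121 ≈ 8.26%


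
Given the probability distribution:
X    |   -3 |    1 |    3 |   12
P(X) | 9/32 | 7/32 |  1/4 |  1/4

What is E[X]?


E[X] = Σ x·P(X=x)
= (-3)×(9/32) + (1)×(7/32) + (3)×(1/4) + (12)×(1/4)
= 25/8

E[X] = 25/8


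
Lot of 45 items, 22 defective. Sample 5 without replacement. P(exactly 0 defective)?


Hypergeometric: C(22,0)×C(23,5)/C(45,5)
= 1×33649/1221759 = 437/15867

P(X=0) = 437/15867 ≈ 2.75%


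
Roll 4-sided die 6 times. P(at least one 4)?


P(no 4)^6 = (3/4)^6 = 729/4096
P(≥1) = 1 - 729/4096 = 3367/4096

P = 3367/4096 ≈ 82.20%


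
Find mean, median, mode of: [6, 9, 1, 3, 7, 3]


Sorted: [1, 3, 3, 6, 7, 9]
Mean = 29/6
Median = 9/2
Freq: {6: 1, 9: 1, 1: 1, 3: 2, 7: 1}
Mode: [3]

Mean=29/6, Median=9/2, Mode=3


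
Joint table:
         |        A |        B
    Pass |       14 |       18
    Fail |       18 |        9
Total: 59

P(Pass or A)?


P(Pass∨A) = P(Pass) + P(A) - P(Pass∧A)
= (32 + 32 - 14)/59 = 50/59

P = 50/59 ≈ 84.75%


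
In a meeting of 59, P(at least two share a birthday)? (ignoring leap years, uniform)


P(all different) = Π(365-i)/365 for i=0..58
= 0.007011
P(match) = 1 - 0.007011 = 0.992989

P ≈ 0.9930 ≈ 99.30%


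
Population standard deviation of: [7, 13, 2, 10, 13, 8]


Mean = 53/6
  (7-53/6)²=121/36
  (13-53/6)²=625/36
  (2-53/6)²=1681/36
  (10-53/6)²=49/36
  (13-53/6)²=625/36
  (8-53/6)²=25/36
Σ(x-μ)² = 521/6
σ² = (521/6)/6 = 521/36

σ = √(521/36) ≈ 3.8042


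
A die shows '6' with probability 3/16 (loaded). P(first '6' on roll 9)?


Geometric: P(X=9) = (1-p)^(k-1)×p = (13/16)^8×3/16 = 2447192163/68719476736

P(X=9) = 2447192163/68719476736 ≈ 3.56%


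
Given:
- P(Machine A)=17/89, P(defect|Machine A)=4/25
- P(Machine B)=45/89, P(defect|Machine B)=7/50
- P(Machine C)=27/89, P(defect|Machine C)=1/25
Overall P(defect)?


P(B) = Σ P(B|Aᵢ)×P(Aᵢ)
  4/25×17/89 = 68/2225
  7/50×45/89 = 63/890
  1/25×27/89 = 27/2225
Sum = 101/890

P(defect) = 101/890 ≈ 11.35%


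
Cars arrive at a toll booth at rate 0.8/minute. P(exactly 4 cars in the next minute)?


Poisson(λ=0.8): P(X=4) = e^(-λ)×λ^k/k!
= e^(-0.8) × 0.8^4 / 4!
≈ 0.4493289641 × 0.4096 / 24 ≈ 0.007669

P(X=4) ≈ 0.007669 ≈ 0.77%


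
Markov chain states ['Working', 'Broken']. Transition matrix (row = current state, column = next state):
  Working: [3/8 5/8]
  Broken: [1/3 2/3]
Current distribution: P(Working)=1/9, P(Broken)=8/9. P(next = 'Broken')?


P(next=Broken) = Σᵢ P(now=i)×P(i→Broken)
= 1/9×5/8 + 8/9×2/3
= 5/72 + 16/27 = 143/216

P = 143/216 ≈ 0.6620


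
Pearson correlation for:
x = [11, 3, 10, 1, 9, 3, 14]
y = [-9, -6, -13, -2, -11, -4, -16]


n=7, Σx=51, Σy=-61, Σxy=-584, Σx²=517, Σy²=683
r = (7×(-584) - 51×(-61))/√((7×517 - 51²)(7×683 - (-61)²))
= -977/√(1018×1060) = -977/√1079080 ≈ -977/1038.7878 ≈ -0.9405

r ≈ -0.9405


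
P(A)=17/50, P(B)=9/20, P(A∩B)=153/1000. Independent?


P(A)×P(B) = 153/1000
P(A∩B) = 153/1000
Equal ✓ → Independent

Yes, independent


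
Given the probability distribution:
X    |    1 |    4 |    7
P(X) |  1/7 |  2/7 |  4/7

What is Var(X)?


E[X] = 37/7
E[X²] = 229/7
Var(X) = E[X²] - (E[X])² = 229/7 - 1369/49 = 234/49

Var(X) = 234/49 ≈ 4.7755


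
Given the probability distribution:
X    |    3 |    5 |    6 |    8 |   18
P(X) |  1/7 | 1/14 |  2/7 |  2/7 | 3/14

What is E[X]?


E[X] = Σ x·P(X=x)
= (3)×(1/7) + (5)×(1/14) + (6)×(2/7) + (8)×(2/7) + (18)×(3/14)
= 121/14

E[X] = 121/14


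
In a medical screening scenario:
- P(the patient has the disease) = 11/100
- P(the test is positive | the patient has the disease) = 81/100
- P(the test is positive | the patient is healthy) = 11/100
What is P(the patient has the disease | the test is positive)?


Using Bayes' theorem:
P(A|B) = P(B|A)·P(A) / P(B)

P(the test is positive) = 81/100 × 11/100 + 11/100 × 89/100
= 891/10000 + 979/10000 = 187/1000

P(the patient has the disease|the test is positive) = (891/10000) / (187/1000) = 81/170

P(the patient has the disease|the test is positive) = 81/170 ≈ 47.65%


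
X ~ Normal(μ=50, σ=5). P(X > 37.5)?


z = (37.5-50)/5 = -2.5
P(X > 37.5) = 1 - P(Z ≤ -2.5) = 1 - 0.0062 = 0.9938

P(X > 37.5) ≈ 0.9938


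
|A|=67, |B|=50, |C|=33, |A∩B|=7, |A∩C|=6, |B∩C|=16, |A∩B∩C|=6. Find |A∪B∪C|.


|A∪B∪C| = 67+50+33-7-6-16+6 = 127

|A∪B∪C| = 127


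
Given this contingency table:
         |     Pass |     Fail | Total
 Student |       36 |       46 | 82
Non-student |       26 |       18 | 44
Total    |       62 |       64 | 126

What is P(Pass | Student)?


P(Pass | Student) = 36/(36+46) = 36/82 = 18/41

P(Pass|Student) = 18/41 ≈ 43.90%


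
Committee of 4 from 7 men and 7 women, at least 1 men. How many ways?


Count by #men:
  1M,3W: C(7,1)×C(7,3)=245
  2M,2W: C(7,2)×C(7,2)=441
  3M,1W: C(7,3)×C(7,1)=245
  4M,0W: C(7,4)×C(7,0)=35
Total = 966

966


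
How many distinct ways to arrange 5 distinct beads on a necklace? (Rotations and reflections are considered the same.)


Free circular arrangements: rotations and reflections both identified.
(n-1)!/2 = 4!/2 = 24/2 = 12

12


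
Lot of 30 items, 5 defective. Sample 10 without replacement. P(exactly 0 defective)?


Hypergeometric: C(5,0)×C(25,10)/C(30,10)
= 1×3268760/30045015 = 2584/23751

P(X=0) = 2584/23751 ≈ 10.88%


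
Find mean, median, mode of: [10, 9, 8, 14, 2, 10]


Sorted: [2, 8, 9, 10, 10, 14]
Mean = 53/6
Median = 19/2
Freq: {10: 2, 9: 1, 8: 1, 14: 1, 2: 1}
Mode: [10]

Mean=53/6, Median=19/2, Mode=10


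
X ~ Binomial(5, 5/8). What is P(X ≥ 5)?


P(X ≥ 5) = Σ P(X=i) for i=5..5
P(X=5) = 3125/32768
Sum = 3125/32768

P(X ≥ 5) = 3125/32768 ≈ 9.54%


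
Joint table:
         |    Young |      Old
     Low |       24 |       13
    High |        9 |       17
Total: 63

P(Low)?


P(Low) = (24+13)/63 = 37/63

P(Low) = 37/63 ≈ 58.73%
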